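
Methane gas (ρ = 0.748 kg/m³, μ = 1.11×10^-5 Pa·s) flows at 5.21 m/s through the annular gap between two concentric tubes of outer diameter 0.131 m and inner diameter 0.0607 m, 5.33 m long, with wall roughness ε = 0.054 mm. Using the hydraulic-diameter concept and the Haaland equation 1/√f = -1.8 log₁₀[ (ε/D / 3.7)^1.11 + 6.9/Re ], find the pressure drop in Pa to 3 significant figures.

Hydraulic diameter D_h = 4A/P = D_o - D_i = 0.131 - 0.0607 = 0.0703 m.
Re = ρVD_h/μ = 0.748·5.21·0.0703/1.11e-05 = 2.468e+04.
ε/D_h = 5.4e-05/0.0703 = 0.000768; Haaland gives 1/√f = -1.8 log₁₀[8.17e-05+0.00028] = 6.196, so f = 0.02605.
ΔP = f(L/D_h)(ρV²/2) = 0.02605·5.33/0.0703·10.15 = 20.05 Pa.

ΔP ≈ 20.0 Pa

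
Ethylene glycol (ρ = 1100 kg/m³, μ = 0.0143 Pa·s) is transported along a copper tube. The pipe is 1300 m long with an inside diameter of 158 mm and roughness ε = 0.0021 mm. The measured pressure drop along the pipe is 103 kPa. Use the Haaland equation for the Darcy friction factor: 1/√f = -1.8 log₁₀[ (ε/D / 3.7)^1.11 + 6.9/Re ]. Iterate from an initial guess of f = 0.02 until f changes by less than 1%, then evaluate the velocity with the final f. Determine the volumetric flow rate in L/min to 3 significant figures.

Rearranging Darcy-Weisbach: V = √(2·ΔP·D/(f·L·ρ)). With ε/D = 2.1e-06/0.158 = 1.33e-05, iterate starting from f = 0.02:
  f = 0.02 → V = √(2·1.03e+05·0.158/(0.02·1300·1100)) = 1.067 m/s; Re = ρVD/μ = 1.297e+04; f → 0.02881
  f = 0.02881 → V = 0.8889 m/s; Re = 1.08e+04; f → 0.03025
  f = 0.03025 → V = 0.8674 m/s; Re = 1.054e+04; f → 0.03045
Converged (Δf/f < 1%). With the final f = 0.03045: V = √(2·1.03e+05·0.158/(0.03045·1300·1100)) = 0.8645 m/s.
Q = V·A = 0.8645·(π/4·0.158²) = 0.01695 m³/s = 1020 L/min.

Q ≈ 1020 L/min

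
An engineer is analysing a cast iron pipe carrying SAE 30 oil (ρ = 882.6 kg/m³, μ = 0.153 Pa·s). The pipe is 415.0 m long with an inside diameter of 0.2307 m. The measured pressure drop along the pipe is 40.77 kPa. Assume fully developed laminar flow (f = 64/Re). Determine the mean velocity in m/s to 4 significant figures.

For laminar flow, f = 64/Re with Re = ρVD/μ, so Darcy-Weisbach reduces to ΔP = 32μLV/D². Solving for V: V = ΔP·D²/(32μL) = 4.077e+04·(0.2307)²/(32·0.153·415) = 1.068 m/s.
Check: Re = ρVD/μ = 882.6·1.068·0.2307/0.153 = 1421 < 2300, so the laminar assumption holds.

V ≈ 1.068 m/s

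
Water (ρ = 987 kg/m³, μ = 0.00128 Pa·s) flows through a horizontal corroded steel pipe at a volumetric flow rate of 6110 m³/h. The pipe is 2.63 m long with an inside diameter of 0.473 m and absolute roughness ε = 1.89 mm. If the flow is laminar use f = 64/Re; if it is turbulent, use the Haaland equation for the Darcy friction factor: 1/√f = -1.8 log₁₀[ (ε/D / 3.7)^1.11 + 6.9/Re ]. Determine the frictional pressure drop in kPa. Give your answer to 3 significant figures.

Q = 6110 m³/h = 6110/3600 = 1.697 m³/s.
Cross-sectional area A = πD²/4 = π(0.473)²/4 = 0.1757 m²; mean velocity V = Q/A = 1.697/0.1757 = 9.659 m/s.
Reynolds number Re = ρVD/μ = 987 · 9.659 · 0.473 / 0.00128 = 3.523e+06.
Re > 4000 → turbulent. Relative roughness ε/D = 0.00189/0.473 = 0.004. Haaland: 1/√f = -1.8 log₁₀[(0.004/3.7)^1.11 + 6.9/3.523e+06] = -1.8 log₁₀[0.000509 + 1.96e-06] = 5.924, so f = 0.02849.
Darcy-Weisbach: ΔP = f(L/D)(ρV²/2) = 0.02849·(2.63/0.473)·(987·9.659²/2) = 0.02849·5.56·4.604e+04 = 7294 Pa.
ΔP = 7294 Pa = 7.29 kPa.

ΔP ≈ 7.29 kPa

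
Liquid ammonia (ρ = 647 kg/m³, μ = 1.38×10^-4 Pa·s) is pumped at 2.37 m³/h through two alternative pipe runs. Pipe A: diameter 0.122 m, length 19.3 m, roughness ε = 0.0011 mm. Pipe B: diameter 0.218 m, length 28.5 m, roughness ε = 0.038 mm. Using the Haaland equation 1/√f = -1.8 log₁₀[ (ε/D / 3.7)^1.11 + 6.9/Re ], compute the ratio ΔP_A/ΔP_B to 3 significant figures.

ΔP_A/ΔP_B ≈ 10.6

Pipe A: V = Q/A = 0.0006583/0.01169 = 0.05632 m/s; Re = 3.221e+04; ε/D = 9.02e-06; Haaland → f = 0.02294; ΔP_A = f(L/D)(ρV²/2) = 3.723 Pa.
Pipe B: V = Q/A = 0.0006583/0.03733 = 0.01764 m/s; Re = 1.803e+04; ε/D = 0.000174; Haaland → f = 0.02671; ΔP_B = f(L/D)(ρV²/2) = 0.3514 Pa.
ΔP_A/ΔP_B = 3.723/0.3514 = 10.6.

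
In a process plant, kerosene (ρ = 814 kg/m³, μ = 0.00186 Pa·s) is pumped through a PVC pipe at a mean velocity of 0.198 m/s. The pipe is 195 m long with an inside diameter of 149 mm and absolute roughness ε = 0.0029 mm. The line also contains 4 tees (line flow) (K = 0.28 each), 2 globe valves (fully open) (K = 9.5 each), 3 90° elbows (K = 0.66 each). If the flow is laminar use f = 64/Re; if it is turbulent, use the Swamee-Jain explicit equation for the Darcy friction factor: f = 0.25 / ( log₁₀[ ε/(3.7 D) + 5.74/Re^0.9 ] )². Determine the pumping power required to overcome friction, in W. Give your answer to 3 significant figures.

P ≈ 3.30 W

Reynolds number Re = ρVD/μ = 814 · 0.198 · 0.149 / 0.00186 = 1.291e+04.
Re > 4000 → turbulent. Relative roughness ε/D = 2.9e-06/0.149 = 1.95e-05. Swamee-Jain: f = 0.25/(log₁₀[1.95e-05/3.7 + 5.74/1.291e+04^0.9])² = 0.25/(log₁₀[5.26e-06 + 0.00115])² = 0.25/(-2.939)² = 0.02894.
Total minor-loss coefficient ΣK = 4·0.28 + 2·9.5 + 3·0.66 = 22.1.
ΔP = [f·L/D + ΣK]·(ρV²/2) = [0.02894·195/0.149 + 22.1]·(814·0.198²/2) = [37.88 + 22.1]·15.96 = 957 Pa.
Q = V·A = 0.198·0.01744 = 0.003452 m³/s.
Pumping power P = QΔP = 0.003452·957 = 3.304 W = 3.30 W.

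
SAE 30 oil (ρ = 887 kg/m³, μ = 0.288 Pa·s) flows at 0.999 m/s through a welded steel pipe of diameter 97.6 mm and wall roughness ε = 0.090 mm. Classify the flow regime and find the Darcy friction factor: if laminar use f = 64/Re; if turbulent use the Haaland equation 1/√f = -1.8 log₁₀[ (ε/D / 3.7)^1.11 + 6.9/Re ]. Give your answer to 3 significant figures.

Re = ρVD/μ = 887·0.999·0.0976/0.288 = 300.3.
Re < 2300 → laminar, so f = 64/Re = 0.2131 (roughness is irrelevant in laminar flow).

f ≈ 0.213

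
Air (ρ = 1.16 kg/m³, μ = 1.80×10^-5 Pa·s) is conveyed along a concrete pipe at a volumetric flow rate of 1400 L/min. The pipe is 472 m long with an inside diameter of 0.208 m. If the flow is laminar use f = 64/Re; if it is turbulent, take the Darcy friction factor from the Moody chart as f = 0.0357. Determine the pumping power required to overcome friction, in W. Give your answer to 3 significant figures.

Q = 1400 L/min = 1400/60000 = 0.02333 m³/s.
Cross-sectional area A = πD²/4 = π(0.208)²/4 = 0.03398 m²; mean velocity V = Q/A = 0.02333/0.03398 = 0.6867 m/s.
Reynolds number Re = ρVD/μ = 1.16 · 0.6867 · 0.208 / 1.8e-05 = 9205.
Re > 4000 → turbulent; use the Moody-chart value f = 0.0357.
Darcy-Weisbach: ΔP = f(L/D)(ρV²/2) = 0.0357·(472/0.208)·(1.16·0.6867²/2) = 0.0357·2269·0.2735 = 22.16 Pa.
Pumping power P = QΔP = 0.02333·22.16 = 0.5170 W = 0.517 W.

P ≈ 0.517 W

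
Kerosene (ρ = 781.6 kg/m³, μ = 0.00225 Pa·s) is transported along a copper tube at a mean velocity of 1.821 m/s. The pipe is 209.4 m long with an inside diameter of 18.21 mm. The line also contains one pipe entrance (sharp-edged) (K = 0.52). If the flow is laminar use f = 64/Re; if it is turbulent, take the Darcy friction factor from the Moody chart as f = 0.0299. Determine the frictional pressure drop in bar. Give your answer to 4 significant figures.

Reynolds number Re = ρVD/μ = 781.6 · 1.821 · 0.01821 / 0.00225 = 1.152e+04.
Re > 4000 → turbulent; use the Moody-chart value f = 0.0299.
Total minor-loss coefficient ΣK = 1·0.52 = 0.52.
ΔP = [f·L/D + ΣK]·(ρV²/2) = [0.0299·209.4/0.01821 + 0.52]·(781.6·1.821²/2) = [343.8 + 0.52]·1296 = 4.462e+05 Pa.
ΔP = 4.462e+05 Pa = 4.462 bar.

ΔP ≈ 4.462 bar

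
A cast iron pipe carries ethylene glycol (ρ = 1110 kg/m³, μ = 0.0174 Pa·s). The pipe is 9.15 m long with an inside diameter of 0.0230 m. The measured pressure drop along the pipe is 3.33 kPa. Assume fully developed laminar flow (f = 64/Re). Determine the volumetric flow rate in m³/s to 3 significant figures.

For laminar flow, f = 64/Re with Re = ρVD/μ, so Darcy-Weisbach reduces to ΔP = 32μLV/D². Solving for V: V = ΔP·D²/(32μL) = 3330·(0.023)²/(32·0.0174·9.15) = 0.3458 m/s.
Check: Re = ρVD/μ = 1110·0.3458·0.023/0.0174 = 507.3 < 2300, so the laminar assumption holds.
Q = V·A = 0.3458·(π/4·0.023²) = 0.0001437 m³/s = 1.44×10^-4 m³/s.

Q ≈ 1.44×10^-4 m³/s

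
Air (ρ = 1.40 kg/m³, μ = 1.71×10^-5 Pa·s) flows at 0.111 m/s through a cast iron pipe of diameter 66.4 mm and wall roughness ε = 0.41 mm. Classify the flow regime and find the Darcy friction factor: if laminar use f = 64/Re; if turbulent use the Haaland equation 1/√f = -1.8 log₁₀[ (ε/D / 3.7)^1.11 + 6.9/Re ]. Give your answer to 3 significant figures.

f ≈ 0.106

Re = ρVD/μ = 1.4·0.111·0.0664/1.71e-05 = 603.4.
Re < 2300 → laminar, so f = 64/Re = 0.1061 (roughness is irrelevant in laminar flow).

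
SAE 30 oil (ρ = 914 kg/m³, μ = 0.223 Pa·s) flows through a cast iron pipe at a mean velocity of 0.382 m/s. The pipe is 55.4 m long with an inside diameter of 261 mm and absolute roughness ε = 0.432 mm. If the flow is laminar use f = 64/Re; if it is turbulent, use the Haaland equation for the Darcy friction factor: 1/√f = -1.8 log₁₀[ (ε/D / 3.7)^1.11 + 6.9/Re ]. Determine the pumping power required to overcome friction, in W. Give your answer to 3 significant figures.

Reynolds number Re = ρVD/μ = 914 · 0.382 · 0.261 / 0.223 = 408.6.
Re < 2300 → laminar flow, so f = 64/Re = 64/408.6 = 0.1566 (the turbulent correlation is not needed).
Darcy-Weisbach: ΔP = f(L/D)(ρV²/2) = 0.1566·(55.4/0.261)·(914·0.382²/2) = 0.1566·212.3·66.69 = 2217 Pa.
Q = V·A = 0.382·0.0535 = 0.02044 m³/s.
Pumping power P = QΔP = 0.02044·2217 = 45.31 W = 45.3 W.

P ≈ 45.3 W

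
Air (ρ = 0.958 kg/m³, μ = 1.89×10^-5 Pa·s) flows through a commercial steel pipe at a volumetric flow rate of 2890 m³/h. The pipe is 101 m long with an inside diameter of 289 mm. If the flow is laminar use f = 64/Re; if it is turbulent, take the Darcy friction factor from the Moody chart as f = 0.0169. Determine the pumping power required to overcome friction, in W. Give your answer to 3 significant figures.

Q = 2890 m³/h = 2890/3600 = 0.8028 m³/s.
Cross-sectional area A = πD²/4 = π(0.289)²/4 = 0.0656 m²; mean velocity V = Q/A = 0.8028/0.0656 = 12.24 m/s.
Reynolds number Re = ρVD/μ = 0.958 · 12.24 · 0.289 / 1.89e-05 = 1.793e+05.
Re > 4000 → turbulent; use the Moody-chart value f = 0.0169.
Darcy-Weisbach: ΔP = f(L/D)(ρV²/2) = 0.0169·(101/0.289)·(0.958·12.24²/2) = 0.0169·349.5·71.74 = 423.7 Pa.
Pumping power P = QΔP = 0.8028·423.7 = 340.1 W = 340 W.

P ≈ 340 W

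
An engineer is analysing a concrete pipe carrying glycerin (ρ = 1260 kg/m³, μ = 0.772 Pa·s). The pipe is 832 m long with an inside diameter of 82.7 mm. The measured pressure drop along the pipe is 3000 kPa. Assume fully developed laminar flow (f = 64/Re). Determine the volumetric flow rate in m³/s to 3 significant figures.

For laminar flow, f = 64/Re with Re = ρVD/μ, so Darcy-Weisbach reduces to ΔP = 32μLV/D². Solving for V: V = ΔP·D²/(32μL) = 3e+06·(0.0827)²/(32·0.772·832) = 0.9983 m/s.
Check: Re = ρVD/μ = 1260·0.9983·0.0827/0.772 = 134.7 < 2300, so the laminar assumption holds.
Q = V·A = 0.9983·(π/4·0.0827²) = 0.005362 m³/s = 0.00536 m³/s.

Q ≈ 0.00536 m³/s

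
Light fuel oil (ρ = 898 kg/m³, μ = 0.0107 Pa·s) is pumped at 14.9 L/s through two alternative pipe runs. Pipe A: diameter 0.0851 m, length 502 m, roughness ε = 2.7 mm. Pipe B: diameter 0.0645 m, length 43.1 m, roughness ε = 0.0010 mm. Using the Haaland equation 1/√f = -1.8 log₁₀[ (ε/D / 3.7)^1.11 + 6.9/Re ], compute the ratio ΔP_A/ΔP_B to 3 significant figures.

Pipe A: V = Q/A = 0.0149/0.005688 = 2.62 m/s; Re = 1.871e+04; ε/D = 0.0317; Haaland → f = 0.06023; ΔP_A = f(L/D)(ρV²/2) = 1.095e+06 Pa.
Pipe B: V = Q/A = 0.0149/0.003267 = 4.56 m/s; Re = 2.468e+04; ε/D = 1.55e-05; Haaland → f = 0.02446; ΔP_B = f(L/D)(ρV²/2) = 1.526e+05 Pa.
ΔP_A/ΔP_B = 1.095e+06/1.526e+05 = 7.17.

ΔP_A/ΔP_B ≈ 7.17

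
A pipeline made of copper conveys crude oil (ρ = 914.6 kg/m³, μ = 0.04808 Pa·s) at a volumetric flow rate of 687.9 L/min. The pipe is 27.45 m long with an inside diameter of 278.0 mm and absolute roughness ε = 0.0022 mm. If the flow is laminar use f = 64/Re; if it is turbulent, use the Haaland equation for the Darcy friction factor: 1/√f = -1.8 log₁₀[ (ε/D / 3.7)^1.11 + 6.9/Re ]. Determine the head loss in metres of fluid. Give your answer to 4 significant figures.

Q = 687.9 L/min = 687.9/60000 = 0.01146 m³/s.
Cross-sectional area A = πD²/4 = π(0.278)²/4 = 0.0607 m²; mean velocity V = Q/A = 0.01146/0.0607 = 0.1889 m/s.
Reynolds number Re = ρVD/μ = 914.6 · 0.1889 · 0.278 / 0.0481 = 998.9.
Re < 2300 → laminar flow, so f = 64/Re = 64/998.9 = 0.06407 (the turbulent correlation is not needed).
Darcy-Weisbach: ΔP = f(L/D)(ρV²/2) = 0.06407·(27.45/0.278)·(914.6·0.1889²/2) = 0.06407·98.74·16.32 = 103.2 Pa.
Head loss h_f = ΔP/(ρg) = 103.2/(914.6·9.81) = 0.01150 m.

h_f ≈ 0.01150 m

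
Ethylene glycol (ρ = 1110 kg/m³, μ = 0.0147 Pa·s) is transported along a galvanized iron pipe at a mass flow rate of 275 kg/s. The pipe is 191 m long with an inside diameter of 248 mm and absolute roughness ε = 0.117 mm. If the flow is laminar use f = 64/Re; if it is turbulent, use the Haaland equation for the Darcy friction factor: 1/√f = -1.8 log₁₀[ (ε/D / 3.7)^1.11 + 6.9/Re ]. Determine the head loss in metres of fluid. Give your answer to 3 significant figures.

h_f ≈ 20.7 m

A = πD²/4 = π(0.248)²/4 = 0.04831 m²; mean velocity V = ṁ/(ρA) = 275/(1110 · 0.04831) = 5.129 m/s.
Reynolds number Re = ρVD/μ = 1110 · 5.129 · 0.248 / 0.0147 = 9.604e+04.
Re > 4000 → turbulent. Relative roughness ε/D = 0.000117/0.248 = 0.000472. Haaland: 1/√f = -1.8 log₁₀[(0.000472/3.7)^1.11 + 6.9/9.604e+04] = -1.8 log₁₀[4.75e-05 + 7.18e-05] = 7.061, so f = 0.02005.
Darcy-Weisbach: ΔP = f(L/D)(ρV²/2) = 0.02005·(191/0.248)·(1110·5.129²/2) = 0.02005·770.2·1.46e+04 = 2.255e+05 Pa.
Head loss h_f = ΔP/(ρg) = 2.255e+05/(1110·9.81) = 20.7 m.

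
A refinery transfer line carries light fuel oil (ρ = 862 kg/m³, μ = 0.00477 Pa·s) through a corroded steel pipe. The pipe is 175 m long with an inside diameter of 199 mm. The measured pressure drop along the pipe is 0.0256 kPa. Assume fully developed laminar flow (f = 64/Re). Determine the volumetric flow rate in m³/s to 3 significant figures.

Q ≈ 0.00118 m³/s

For laminar flow, f = 64/Re with Re = ρVD/μ, so Darcy-Weisbach reduces to ΔP = 32μLV/D². Solving for V: V = ΔP·D²/(32μL) = 25.6·(0.199)²/(32·0.00477·175) = 0.03795 m/s.
Check: Re = ρVD/μ = 862·0.03795·0.199/0.00477 = 1365 < 2300, so the laminar assumption holds.
Q = V·A = 0.03795·(π/4·0.199²) = 0.00118 m³/s = 0.00118 m³/s.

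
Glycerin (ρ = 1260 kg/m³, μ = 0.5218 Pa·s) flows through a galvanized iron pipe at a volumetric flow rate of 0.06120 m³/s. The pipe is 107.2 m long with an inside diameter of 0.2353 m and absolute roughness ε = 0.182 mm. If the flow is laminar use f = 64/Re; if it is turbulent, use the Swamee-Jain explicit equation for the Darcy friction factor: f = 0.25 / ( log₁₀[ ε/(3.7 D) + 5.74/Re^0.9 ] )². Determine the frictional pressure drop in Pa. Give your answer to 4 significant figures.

Cross-sectional area A = πD²/4 = π(0.2353)²/4 = 0.04348 m²; mean velocity V = Q/A = 0.0612/0.04348 = 1.407 m/s.
Reynolds number Re = ρVD/μ = 1260 · 1.407 · 0.2353 / 0.522 = 799.7.
Re < 2300 → laminar flow, so f = 64/Re = 64/799.7 = 0.08003 (the turbulent correlation is not needed).
Darcy-Weisbach: ΔP = f(L/D)(ρV²/2) = 0.08003·(107.2/0.2353)·(1260·1.407²/2) = 0.08003·455.6·1248 = 4.55e+04 Pa.

ΔP ≈ 45500 Pa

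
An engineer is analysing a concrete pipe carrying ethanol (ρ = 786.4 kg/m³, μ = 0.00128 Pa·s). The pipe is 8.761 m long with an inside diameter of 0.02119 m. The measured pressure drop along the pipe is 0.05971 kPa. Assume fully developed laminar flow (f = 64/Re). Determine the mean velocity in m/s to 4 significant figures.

V ≈ 0.07471 m/s

For laminar flow, f = 64/Re with Re = ρVD/μ, so Darcy-Weisbach reduces to ΔP = 32μLV/D². Solving for V: V = ΔP·D²/(32μL) = 59.71·(0.02119)²/(32·0.00128·8.761) = 0.07471 m/s.
Check: Re = ρVD/μ = 786.4·0.07471·0.02119/0.00128 = 972.7 < 2300, so the laminar assumption holds.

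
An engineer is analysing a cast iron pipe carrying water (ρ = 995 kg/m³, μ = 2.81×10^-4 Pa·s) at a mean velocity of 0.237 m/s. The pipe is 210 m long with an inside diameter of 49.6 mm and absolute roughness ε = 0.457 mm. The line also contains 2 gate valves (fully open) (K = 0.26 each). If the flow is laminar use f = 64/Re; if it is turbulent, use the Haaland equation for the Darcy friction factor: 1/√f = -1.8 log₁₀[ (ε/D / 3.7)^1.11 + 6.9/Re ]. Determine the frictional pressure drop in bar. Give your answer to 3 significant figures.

ΔP ≈ 0.0455 bar

Reynolds number Re = ρVD/μ = 995 · 0.237 · 0.0496 / 0.000281 = 4.162e+04.
Re > 4000 → turbulent. Relative roughness ε/D = 0.000457/0.0496 = 0.00921. Haaland: 1/√f = -1.8 log₁₀[(0.00921/3.7)^1.11 + 6.9/4.162e+04] = -1.8 log₁₀[0.00129 + 0.000166] = 5.108, so f = 0.03833.
Total minor-loss coefficient ΣK = 2·0.26 = 0.52.
ΔP = [f·L/D + ΣK]·(ρV²/2) = [0.03833·210/0.0496 + 0.52]·(995·0.237²/2) = [162.3 + 0.52]·27.94 = 4550 Pa.
ΔP = 4550 Pa = 0.0455 bar.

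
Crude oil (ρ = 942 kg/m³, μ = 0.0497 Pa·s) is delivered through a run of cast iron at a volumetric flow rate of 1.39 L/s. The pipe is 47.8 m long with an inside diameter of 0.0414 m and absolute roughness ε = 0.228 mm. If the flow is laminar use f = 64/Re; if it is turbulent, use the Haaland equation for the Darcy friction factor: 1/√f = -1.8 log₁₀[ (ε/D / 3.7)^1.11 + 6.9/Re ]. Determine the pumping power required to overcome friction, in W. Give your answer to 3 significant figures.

P ≈ 63.7 W

Q = 1.39 L/s = 1.39/1000 = 0.00139 m³/s.
Cross-sectional area A = πD²/4 = π(0.0414)²/4 = 0.001346 m²; mean velocity V = Q/A = 0.00139/0.001346 = 1.033 m/s.
Reynolds number Re = ρVD/μ = 942 · 1.033 · 0.0414 / 0.0497 = 810.3.
Re < 2300 → laminar flow, so f = 64/Re = 64/810.3 = 0.07899 (the turbulent correlation is not needed).
Darcy-Weisbach: ΔP = f(L/D)(ρV²/2) = 0.07899·(47.8/0.0414)·(942·1.033²/2) = 0.07899·1155·502.2 = 4.58e+04 Pa.
Pumping power P = QΔP = 0.00139·4.58e+04 = 63.66 W = 63.7 W.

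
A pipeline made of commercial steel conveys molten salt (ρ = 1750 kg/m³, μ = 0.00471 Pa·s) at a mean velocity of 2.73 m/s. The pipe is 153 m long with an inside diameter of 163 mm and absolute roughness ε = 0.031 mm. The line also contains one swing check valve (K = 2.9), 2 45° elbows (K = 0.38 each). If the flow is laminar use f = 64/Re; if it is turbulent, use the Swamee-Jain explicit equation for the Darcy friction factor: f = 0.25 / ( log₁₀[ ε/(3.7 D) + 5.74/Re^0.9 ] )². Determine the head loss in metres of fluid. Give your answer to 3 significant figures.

Reynolds number Re = ρVD/μ = 1750 · 2.73 · 0.163 / 0.00471 = 1.653e+05.
Re > 4000 → turbulent. Relative roughness ε/D = 3.1e-05/0.163 = 0.00019. Swamee-Jain: f = 0.25/(log₁₀[0.00019/3.7 + 5.74/1.653e+05^0.9])² = 0.25/(log₁₀[5.14e-05 + 0.000115])² = 0.25/(-3.778)² = 0.01752.
Total minor-loss coefficient ΣK = 1·2.9 + 2·0.38 = 3.66.
ΔP = [f·L/D + ΣK]·(ρV²/2) = [0.01752·153/0.163 + 3.66]·(1750·2.73²/2) = [16.44 + 3.66]·6521 = 1.311e+05 Pa.
Head loss h_f = ΔP/(ρg) = 1.311e+05/(1750·9.81) = 7.64 m.

h_f ≈ 7.64 m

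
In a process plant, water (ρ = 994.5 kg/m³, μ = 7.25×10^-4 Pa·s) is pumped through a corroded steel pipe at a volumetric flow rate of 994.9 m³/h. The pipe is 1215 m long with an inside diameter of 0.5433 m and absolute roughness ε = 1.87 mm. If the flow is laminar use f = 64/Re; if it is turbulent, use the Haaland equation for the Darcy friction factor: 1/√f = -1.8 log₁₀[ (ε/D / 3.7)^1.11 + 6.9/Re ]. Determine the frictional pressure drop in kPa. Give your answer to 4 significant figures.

ΔP ≈ 43.28 kPa

Q = 994.9 m³/h = 994.9/3600 = 0.2764 m³/s.
Cross-sectional area A = πD²/4 = π(0.5433)²/4 = 0.2318 m²; mean velocity V = Q/A = 0.2764/0.2318 = 1.192 m/s.
Reynolds number Re = ρVD/μ = 994.5 · 1.192 · 0.5433 / 0.000725 = 8.884e+05.
Re > 4000 → turbulent. Relative roughness ε/D = 0.00187/0.5433 = 0.00344. Haaland: 1/√f = -1.8 log₁₀[(0.00344/3.7)^1.11 + 6.9/8.884e+05] = -1.8 log₁₀[0.000432 + 7.77e-06] = 6.043, so f = 0.02739.
Darcy-Weisbach: ΔP = f(L/D)(ρV²/2) = 0.02739·(1215/0.5433)·(994.5·1.192²/2) = 0.02739·2236·706.6 = 4.328e+04 Pa.
ΔP = 4.328e+04 Pa = 43.28 kPa.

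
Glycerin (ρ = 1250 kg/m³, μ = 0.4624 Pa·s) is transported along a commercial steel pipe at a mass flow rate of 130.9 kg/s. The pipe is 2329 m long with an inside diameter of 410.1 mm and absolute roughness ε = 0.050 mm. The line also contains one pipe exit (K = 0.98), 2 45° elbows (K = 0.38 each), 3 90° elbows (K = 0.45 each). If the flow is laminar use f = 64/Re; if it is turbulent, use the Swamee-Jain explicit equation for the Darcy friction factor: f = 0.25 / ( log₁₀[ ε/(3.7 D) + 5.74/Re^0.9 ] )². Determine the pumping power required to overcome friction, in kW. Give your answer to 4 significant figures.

P ≈ 17.14 kW

A = πD²/4 = π(0.4101)²/4 = 0.1321 m²; mean velocity V = ṁ/(ρA) = 130.9/(1250 · 0.1321) = 0.7928 m/s.
Reynolds number Re = ρVD/μ = 1250 · 0.7928 · 0.4101 / 0.462 = 878.9.
Re < 2300 → laminar flow, so f = 64/Re = 64/878.9 = 0.07282 (the turbulent correlation is not needed).
Total minor-loss coefficient ΣK = 1·0.98 + 2·0.38 + 3·0.45 = 3.09.
ΔP = [f·L/D + ΣK]·(ρV²/2) = [0.07282·2329/0.4101 + 3.09]·(1250·0.7928²/2) = [413.5 + 3.09]·392.8 = 1.637e+05 Pa.
Q = ṁ/ρ = 130.9/1250 = 0.1047 m³/s.
Pumping power P = QΔP = 0.1047·1.637e+05 = 17139 W = 17.14 kW.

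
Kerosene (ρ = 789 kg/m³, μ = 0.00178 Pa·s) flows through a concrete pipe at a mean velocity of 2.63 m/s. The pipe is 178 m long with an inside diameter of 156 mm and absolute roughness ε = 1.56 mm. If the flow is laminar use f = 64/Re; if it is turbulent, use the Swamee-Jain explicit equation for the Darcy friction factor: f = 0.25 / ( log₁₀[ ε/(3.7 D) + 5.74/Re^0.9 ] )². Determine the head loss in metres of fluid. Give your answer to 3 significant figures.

h_f ≈ 15.4 m

Reynolds number Re = ρVD/μ = 789 · 2.63 · 0.156 / 0.00178 = 1.819e+05.
Re > 4000 → turbulent. Relative roughness ε/D = 0.00156/0.156 = 0.01. Swamee-Jain: f = 0.25/(log₁₀[0.01/3.7 + 5.74/1.819e+05^0.9])² = 0.25/(log₁₀[0.0027 + 0.000106])² = 0.25/(-2.552)² = 0.0384.
Darcy-Weisbach: ΔP = f(L/D)(ρV²/2) = 0.0384·(178/0.156)·(789·2.63²/2) = 0.0384·1141·2729 = 1.196e+05 Pa.
Head loss h_f = ΔP/(ρg) = 1.196e+05/(789·9.81) = 15.4 m.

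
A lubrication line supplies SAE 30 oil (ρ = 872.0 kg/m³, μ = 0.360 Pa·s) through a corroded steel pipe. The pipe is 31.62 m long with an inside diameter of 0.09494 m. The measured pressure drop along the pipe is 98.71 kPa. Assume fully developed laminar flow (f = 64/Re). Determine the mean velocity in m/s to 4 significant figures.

For laminar flow, f = 64/Re with Re = ρVD/μ, so Darcy-Weisbach reduces to ΔP = 32μLV/D². Solving for V: V = ΔP·D²/(32μL) = 9.871e+04·(0.09494)²/(32·0.36·31.62) = 2.443 m/s.
Check: Re = ρVD/μ = 872·2.443·0.09494/0.36 = 561.7 < 2300, so the laminar assumption holds.

V ≈ 2.443 m/s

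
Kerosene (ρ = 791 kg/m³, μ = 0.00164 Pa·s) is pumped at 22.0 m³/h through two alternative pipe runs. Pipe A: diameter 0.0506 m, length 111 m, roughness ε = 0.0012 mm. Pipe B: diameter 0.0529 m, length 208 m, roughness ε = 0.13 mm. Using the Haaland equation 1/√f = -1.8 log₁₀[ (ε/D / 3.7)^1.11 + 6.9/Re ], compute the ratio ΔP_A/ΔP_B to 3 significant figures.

ΔP_A/ΔP_B ≈ 0.477

Pipe A: V = Q/A = 0.006111/0.002011 = 3.039 m/s; Re = 7.417e+04; ε/D = 2.37e-05; Haaland → f = 0.01907; ΔP_A = f(L/D)(ρV²/2) = 1.528e+05 Pa.
Pipe B: V = Q/A = 0.006111/0.002198 = 2.78 m/s; Re = 7.094e+04; ε/D = 0.00246; Haaland → f = 0.02663; ΔP_B = f(L/D)(ρV²/2) = 3.202e+05 Pa.
ΔP_A/ΔP_B = 1.528e+05/3.202e+05 = 0.477.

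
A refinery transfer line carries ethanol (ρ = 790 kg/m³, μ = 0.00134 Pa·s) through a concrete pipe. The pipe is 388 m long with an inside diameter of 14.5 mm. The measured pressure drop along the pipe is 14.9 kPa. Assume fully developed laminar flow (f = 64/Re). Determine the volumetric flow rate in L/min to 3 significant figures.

For laminar flow, f = 64/Re with Re = ρVD/μ, so Darcy-Weisbach reduces to ΔP = 32μLV/D². Solving for V: V = ΔP·D²/(32μL) = 1.49e+04·(0.0145)²/(32·0.00134·388) = 0.1883 m/s.
Check: Re = ρVD/μ = 790·0.1883·0.0145/0.00134 = 1610 < 2300, so the laminar assumption holds.
Q = V·A = 0.1883·(π/4·0.0145²) = 3.109e-05 m³/s = 1.87 L/min.

Q ≈ 1.87 L/min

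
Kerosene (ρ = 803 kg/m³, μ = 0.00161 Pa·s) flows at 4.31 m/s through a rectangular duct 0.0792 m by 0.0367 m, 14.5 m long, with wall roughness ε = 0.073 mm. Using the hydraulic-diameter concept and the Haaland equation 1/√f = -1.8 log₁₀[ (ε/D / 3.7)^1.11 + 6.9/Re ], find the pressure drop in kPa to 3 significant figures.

Hydraulic diameter D_h = 4A/P = 4·(0.0792·0.0367)/(2·(0.0792+0.0367)) = 0.01163/0.2318 = 0.05016 m.
Re = ρVD_h/μ = 803·4.31·0.05016/0.00161 = 1.078e+05.
ε/D_h = 7.3e-05/0.05016 = 0.00146; Haaland gives 1/√f = -1.8 log₁₀[0.000166+6.4e-05] = 6.549, so f = 0.02332.
ΔP = f(L/D_h)(ρV²/2) = 0.02332·14.5/0.05016·7458 = 5.027e+04 Pa.
ΔP = 50.3 kPa.

ΔP ≈ 50.3 kPa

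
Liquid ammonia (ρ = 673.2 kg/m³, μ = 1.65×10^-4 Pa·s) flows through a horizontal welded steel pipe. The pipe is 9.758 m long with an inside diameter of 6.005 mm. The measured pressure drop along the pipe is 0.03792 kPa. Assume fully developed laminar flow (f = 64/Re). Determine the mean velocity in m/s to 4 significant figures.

For laminar flow, f = 64/Re with Re = ρVD/μ, so Darcy-Weisbach reduces to ΔP = 32μLV/D². Solving for V: V = ΔP·D²/(32μL) = 37.92·(0.006005)²/(32·0.000165·9.758) = 0.02654 m/s.
Check: Re = ρVD/μ = 673.2·0.02654·0.006005/0.000165 = 650.2 < 2300, so the laminar assumption holds.

V ≈ 0.02654 m/s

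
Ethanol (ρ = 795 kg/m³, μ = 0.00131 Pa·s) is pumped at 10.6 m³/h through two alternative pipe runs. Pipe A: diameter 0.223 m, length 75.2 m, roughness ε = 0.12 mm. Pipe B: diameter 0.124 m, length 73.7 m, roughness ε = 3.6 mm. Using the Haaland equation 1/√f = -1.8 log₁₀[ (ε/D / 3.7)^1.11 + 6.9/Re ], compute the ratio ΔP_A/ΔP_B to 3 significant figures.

ΔP_A/ΔP_B ≈ 0.0293

Pipe A: V = Q/A = 0.002944/0.03906 = 0.07539 m/s; Re = 1.02e+04; ε/D = 0.000538; Haaland → f = 0.03139; ΔP_A = f(L/D)(ρV²/2) = 23.91 Pa.
Pipe B: V = Q/A = 0.002944/0.01208 = 0.2438 m/s; Re = 1.835e+04; ε/D = 0.029; Haaland → f = 0.0582; ΔP_B = f(L/D)(ρV²/2) = 817.5 Pa.
ΔP_A/ΔP_B = 23.91/817.5 = 0.0293.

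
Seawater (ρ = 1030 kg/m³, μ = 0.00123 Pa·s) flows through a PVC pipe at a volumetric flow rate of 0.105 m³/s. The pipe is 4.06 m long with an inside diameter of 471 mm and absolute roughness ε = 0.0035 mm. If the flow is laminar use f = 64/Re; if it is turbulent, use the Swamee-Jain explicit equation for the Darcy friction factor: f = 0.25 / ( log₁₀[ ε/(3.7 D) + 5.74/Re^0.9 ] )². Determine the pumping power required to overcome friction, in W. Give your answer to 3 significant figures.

Cross-sectional area A = πD²/4 = π(0.471)²/4 = 0.1742 m²; mean velocity V = Q/A = 0.105/0.1742 = 0.6026 m/s.
Reynolds number Re = ρVD/μ = 1030 · 0.6026 · 0.471 / 0.00123 = 2.377e+05.
Re > 4000 → turbulent. Relative roughness ε/D = 3.5e-06/0.471 = 7.43e-06. Swamee-Jain: f = 0.25/(log₁₀[7.43e-06/3.7 + 5.74/2.377e+05^0.9])² = 0.25/(log₁₀[2.01e-06 + 8.33e-05])² = 0.25/(-4.069)² = 0.0151.
Darcy-Weisbach: ΔP = f(L/D)(ρV²/2) = 0.0151·(4.06/0.471)·(1030·0.6026²/2) = 0.0151·8.62·187 = 24.34 Pa.
Pumping power P = QΔP = 0.105·24.34 = 2.556 W = 2.56 W.

P ≈ 2.56 W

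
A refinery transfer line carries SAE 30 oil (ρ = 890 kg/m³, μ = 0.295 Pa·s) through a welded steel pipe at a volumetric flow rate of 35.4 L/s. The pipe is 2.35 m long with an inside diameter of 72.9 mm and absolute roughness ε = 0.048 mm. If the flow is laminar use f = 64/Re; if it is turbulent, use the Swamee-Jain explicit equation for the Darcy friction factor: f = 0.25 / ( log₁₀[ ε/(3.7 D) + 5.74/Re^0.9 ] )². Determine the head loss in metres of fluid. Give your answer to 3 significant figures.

Q = 35.4 L/s = 35.4/1000 = 0.0354 m³/s.
Cross-sectional area A = πD²/4 = π(0.0729)²/4 = 0.004174 m²; mean velocity V = Q/A = 0.0354/0.004174 = 8.481 m/s.
Reynolds number Re = ρVD/μ = 890 · 8.481 · 0.0729 / 0.295 = 1865.
Re < 2300 → laminar flow, so f = 64/Re = 64/1865 = 0.03431 (the turbulent correlation is not needed).
Darcy-Weisbach: ΔP = f(L/D)(ρV²/2) = 0.03431·(2.35/0.0729)·(890·8.481²/2) = 0.03431·32.24·3.201e+04 = 3.54e+04 Pa.
Head loss h_f = ΔP/(ρg) = 3.54e+04/(890·9.81) = 4.05 m.

h_f ≈ 4.05 m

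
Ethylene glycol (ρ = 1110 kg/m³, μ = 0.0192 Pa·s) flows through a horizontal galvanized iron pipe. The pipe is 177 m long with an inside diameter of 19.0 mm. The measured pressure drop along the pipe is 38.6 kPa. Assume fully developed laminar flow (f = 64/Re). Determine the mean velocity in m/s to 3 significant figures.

V ≈ 0.128 m/s

For laminar flow, f = 64/Re with Re = ρVD/μ, so Darcy-Weisbach reduces to ΔP = 32μLV/D². Solving for V: V = ΔP·D²/(32μL) = 3.86e+04·(0.019)²/(32·0.0192·177) = 0.1281 m/s.
Check: Re = ρVD/μ = 1110·0.1281·0.019/0.0192 = 140.7 < 2300, so the laminar assumption holds.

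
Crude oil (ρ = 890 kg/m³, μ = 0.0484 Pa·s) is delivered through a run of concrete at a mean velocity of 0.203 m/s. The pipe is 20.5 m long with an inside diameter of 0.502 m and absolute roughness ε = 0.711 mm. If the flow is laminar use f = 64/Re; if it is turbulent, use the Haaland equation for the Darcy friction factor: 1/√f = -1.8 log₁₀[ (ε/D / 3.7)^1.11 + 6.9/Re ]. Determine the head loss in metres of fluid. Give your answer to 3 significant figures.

Reynolds number Re = ρVD/μ = 890 · 0.203 · 0.502 / 0.0484 = 1874.
Re < 2300 → laminar flow, so f = 64/Re = 64/1874 = 0.03415 (the turbulent correlation is not needed).
Darcy-Weisbach: ΔP = f(L/D)(ρV²/2) = 0.03415·(20.5/0.502)·(890·0.203²/2) = 0.03415·40.84·18.34 = 25.58 Pa.
Head loss h_f = ΔP/(ρg) = 25.58/(890·9.81) = 0.00293 m.

h_f ≈ 0.00293 m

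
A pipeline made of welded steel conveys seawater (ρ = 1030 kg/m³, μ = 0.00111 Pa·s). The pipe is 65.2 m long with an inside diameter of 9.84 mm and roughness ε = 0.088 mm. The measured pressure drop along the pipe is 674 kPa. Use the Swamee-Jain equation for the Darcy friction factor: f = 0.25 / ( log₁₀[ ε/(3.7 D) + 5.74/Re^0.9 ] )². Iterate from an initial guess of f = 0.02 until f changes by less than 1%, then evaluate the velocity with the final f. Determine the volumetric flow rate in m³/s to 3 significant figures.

Q ≈ 1.69×10^-4 m³/s

Rearranging Darcy-Weisbach: V = √(2·ΔP·D/(f·L·ρ)). With ε/D = 8.8e-05/0.00984 = 0.00894, iterate starting from f = 0.02:
  f = 0.02 → V = √(2·6.74e+05·0.00984/(0.02·65.2·1030)) = 3.143 m/s; Re = ρVD/μ = 2.869e+04; f → 0.03917
  f = 0.03917 → V = 2.246 m/s; Re = 2.05e+04; f → 0.04005
  f = 0.04005 → V = 2.221 m/s; Re = 2.028e+04; f → 0.04008
Converged (Δf/f < 1%). With the final f = 0.04008: V = √(2·6.74e+05·0.00984/(0.04008·65.2·1030)) = 2.22 m/s.
Q = V·A = 2.22·(π/4·0.00984²) = 0.0001688 m³/s = 1.69×10^-4 m³/s.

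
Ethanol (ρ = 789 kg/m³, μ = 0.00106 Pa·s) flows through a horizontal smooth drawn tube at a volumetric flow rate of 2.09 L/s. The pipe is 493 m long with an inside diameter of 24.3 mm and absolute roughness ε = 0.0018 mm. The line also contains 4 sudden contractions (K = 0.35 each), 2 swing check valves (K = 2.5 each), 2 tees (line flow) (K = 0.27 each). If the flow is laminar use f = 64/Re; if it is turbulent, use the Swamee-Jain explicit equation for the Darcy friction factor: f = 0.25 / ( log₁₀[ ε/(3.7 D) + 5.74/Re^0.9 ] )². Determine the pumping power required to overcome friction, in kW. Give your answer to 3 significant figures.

P ≈ 6.59 kW

Q = 2.09 L/s = 2.09/1000 = 0.00209 m³/s.
Cross-sectional area A = πD²/4 = π(0.0243)²/4 = 0.0004638 m²; mean velocity V = Q/A = 0.00209/0.0004638 = 4.507 m/s.
Reynolds number Re = ρVD/μ = 789 · 4.507 · 0.0243 / 0.00106 = 8.151e+04.
Re > 4000 → turbulent. Relative roughness ε/D = 1.8e-06/0.0243 = 7.41e-05. Swamee-Jain: f = 0.25/(log₁₀[7.41e-05/3.7 + 5.74/8.151e+04^0.9])² = 0.25/(log₁₀[2e-05 + 0.000218])² = 0.25/(-3.623)² = 0.01905.
Total minor-loss coefficient ΣK = 4·0.35 + 2·2.5 + 2·0.27 = 6.94.
ΔP = [f·L/D + ΣK]·(ρV²/2) = [0.01905·493/0.0243 + 6.94]·(789·4.507²/2) = [386.4 + 6.94]·8012 = 3.151e+06 Pa.
Pumping power P = QΔP = 0.00209·3.151e+06 = 6586 W = 6.59 kW.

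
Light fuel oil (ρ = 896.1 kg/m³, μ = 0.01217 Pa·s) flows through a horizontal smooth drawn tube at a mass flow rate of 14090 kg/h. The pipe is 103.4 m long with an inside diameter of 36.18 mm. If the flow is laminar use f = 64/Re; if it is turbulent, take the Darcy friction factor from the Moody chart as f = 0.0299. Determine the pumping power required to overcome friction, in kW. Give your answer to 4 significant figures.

ṁ = 14090 kg/h = 14090/3600 = 3.914 kg/s.
A = πD²/4 = π(0.03618)²/4 = 0.001028 m²; mean velocity V = ṁ/(ρA) = 3.914/(896.1 · 0.001028) = 4.248 m/s.
Reynolds number Re = ρVD/μ = 896.1 · 4.248 · 0.03618 / 0.0122 = 1.132e+04.
Re > 4000 → turbulent; use the Moody-chart value f = 0.0299.
Darcy-Weisbach: ΔP = f(L/D)(ρV²/2) = 0.0299·(103.4/0.03618)·(896.1·4.248²/2) = 0.0299·2858·8087 = 6.91e+05 Pa.
Q = ṁ/ρ = 3.914/896.1 = 0.004368 m³/s.
Pumping power P = QΔP = 0.004368·6.91e+05 = 3018.2 W = 3.018 kW.

P ≈ 3.018 kW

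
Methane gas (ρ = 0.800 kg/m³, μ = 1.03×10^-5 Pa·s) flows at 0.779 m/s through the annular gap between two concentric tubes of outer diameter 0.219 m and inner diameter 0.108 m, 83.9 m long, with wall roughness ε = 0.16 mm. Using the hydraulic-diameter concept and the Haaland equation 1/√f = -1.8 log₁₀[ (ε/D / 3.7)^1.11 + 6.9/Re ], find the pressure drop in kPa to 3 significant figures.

Hydraulic diameter D_h = 4A/P = D_o - D_i = 0.219 - 0.108 = 0.111 m.
Re = ρVD_h/μ = 0.8·0.779·0.111/1.03e-05 = 6716.
ε/D_h = 0.00016/0.111 = 0.00144; Haaland gives 1/√f = -1.8 log₁₀[0.000164+0.00103] = 5.263, so f = 0.0361.
ΔP = f(L/D_h)(ρV²/2) = 0.0361·83.9/0.111·0.2427 = 6.624 Pa.
ΔP = 0.00662 kPa.

ΔP ≈ 0.00662 kPa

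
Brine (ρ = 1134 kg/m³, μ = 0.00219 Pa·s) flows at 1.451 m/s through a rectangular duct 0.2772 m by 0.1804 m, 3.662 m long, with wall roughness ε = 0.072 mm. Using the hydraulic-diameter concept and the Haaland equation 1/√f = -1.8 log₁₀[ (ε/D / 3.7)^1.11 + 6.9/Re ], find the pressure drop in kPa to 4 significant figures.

Hydraulic diameter D_h = 4A/P = 4·(0.2772·0.1804)/(2·(0.2772+0.1804)) = 0.2/0.9152 = 0.2186 m.
Re = ρVD_h/μ = 1134·1.451·0.2186/0.00219 = 1.642e+05.
ε/D_h = 7.2e-05/0.2186 = 0.000329; Haaland gives 1/√f = -1.8 log₁₀[3.19e-05+4.2e-05] = 7.436, so f = 0.01808.
ΔP = f(L/D_h)(ρV²/2) = 0.01808·3.662/0.2186·1194 = 361.7 Pa.
ΔP = 0.3617 kPa.

ΔP ≈ 0.3617 kPa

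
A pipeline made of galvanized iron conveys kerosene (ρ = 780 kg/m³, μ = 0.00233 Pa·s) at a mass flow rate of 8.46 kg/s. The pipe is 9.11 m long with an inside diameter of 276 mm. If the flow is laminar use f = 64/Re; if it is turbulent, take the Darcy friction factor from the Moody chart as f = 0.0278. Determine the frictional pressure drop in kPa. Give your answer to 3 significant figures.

A = πD²/4 = π(0.276)²/4 = 0.05983 m²; mean velocity V = ṁ/(ρA) = 8.46/(780 · 0.05983) = 0.1813 m/s.
Reynolds number Re = ρVD/μ = 780 · 0.1813 · 0.276 / 0.00233 = 1.675e+04.
Re > 4000 → turbulent; use the Moody-chart value f = 0.0278.
Darcy-Weisbach: ΔP = f(L/D)(ρV²/2) = 0.0278·(9.11/0.276)·(780·0.1813²/2) = 0.0278·33.01·12.82 = 11.76 Pa.
ΔP = 11.76 Pa = 0.0118 kPa.

ΔP ≈ 0.0118 kPa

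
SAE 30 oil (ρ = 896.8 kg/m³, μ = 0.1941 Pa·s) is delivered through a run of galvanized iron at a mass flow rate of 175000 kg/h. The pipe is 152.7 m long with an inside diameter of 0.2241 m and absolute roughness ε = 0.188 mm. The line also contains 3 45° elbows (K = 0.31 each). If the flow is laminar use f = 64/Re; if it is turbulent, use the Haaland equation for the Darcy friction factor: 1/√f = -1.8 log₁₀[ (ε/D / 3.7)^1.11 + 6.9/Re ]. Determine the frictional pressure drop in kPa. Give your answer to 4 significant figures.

ΔP ≈ 26.74 kPa

ṁ = 175000 kg/h = 175000/3600 = 48.61 kg/s.
A = πD²/4 = π(0.2241)²/4 = 0.03944 m²; mean velocity V = ṁ/(ρA) = 48.61/(896.8 · 0.03944) = 1.374 m/s.
Reynolds number Re = ρVD/μ = 896.8 · 1.374 · 0.2241 / 0.194 = 1423.
Re < 2300 → laminar flow, so f = 64/Re = 64/1423 = 0.04498 (the turbulent correlation is not needed).
Total minor-loss coefficient ΣK = 3·0.31 = 0.93.
ΔP = [f·L/D + ΣK]·(ρV²/2) = [0.04498·152.7/0.2241 + 0.93]·(896.8·1.374²/2) = [30.65 + 0.93]·846.8 = 2.674e+04 Pa.
ΔP = 2.674e+04 Pa = 26.74 kPa.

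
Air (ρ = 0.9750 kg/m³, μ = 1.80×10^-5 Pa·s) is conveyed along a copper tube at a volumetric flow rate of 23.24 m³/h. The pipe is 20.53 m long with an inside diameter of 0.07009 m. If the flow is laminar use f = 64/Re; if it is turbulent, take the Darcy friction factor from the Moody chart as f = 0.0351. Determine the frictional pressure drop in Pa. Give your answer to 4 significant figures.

ΔP ≈ 14.03 Pa

Q = 23.24 m³/h = 23.24/3600 = 0.006456 m³/s.
Cross-sectional area A = πD²/4 = π(0.07009)²/4 = 0.003858 m²; mean velocity V = Q/A = 0.006456/0.003858 = 1.673 m/s.
Reynolds number Re = ρVD/μ = 0.975 · 1.673 · 0.07009 / 1.8e-05 = 6352.
Re > 4000 → turbulent; use the Moody-chart value f = 0.0351.
Darcy-Weisbach: ΔP = f(L/D)(ρV²/2) = 0.0351·(20.53/0.07009)·(0.975·1.673²/2) = 0.0351·292.9·1.365 = 14.03 Pa.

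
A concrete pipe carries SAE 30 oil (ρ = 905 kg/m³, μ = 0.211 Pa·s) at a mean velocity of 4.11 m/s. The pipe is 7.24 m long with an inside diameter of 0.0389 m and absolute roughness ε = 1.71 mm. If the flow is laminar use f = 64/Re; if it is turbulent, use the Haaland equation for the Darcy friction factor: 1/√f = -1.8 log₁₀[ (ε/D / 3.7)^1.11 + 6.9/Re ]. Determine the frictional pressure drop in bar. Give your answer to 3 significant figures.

Reynolds number Re = ρVD/μ = 905 · 4.11 · 0.0389 / 0.211 = 685.7.
Re < 2300 → laminar flow, so f = 64/Re = 64/685.7 = 0.09333 (the turbulent correlation is not needed).
Darcy-Weisbach: ΔP = f(L/D)(ρV²/2) = 0.09333·(7.24/0.0389)·(905·4.11²/2) = 0.09333·186.1·7644 = 1.328e+05 Pa.
ΔP = 1.328e+05 Pa = 1.33 bar.

ΔP ≈ 1.33 bar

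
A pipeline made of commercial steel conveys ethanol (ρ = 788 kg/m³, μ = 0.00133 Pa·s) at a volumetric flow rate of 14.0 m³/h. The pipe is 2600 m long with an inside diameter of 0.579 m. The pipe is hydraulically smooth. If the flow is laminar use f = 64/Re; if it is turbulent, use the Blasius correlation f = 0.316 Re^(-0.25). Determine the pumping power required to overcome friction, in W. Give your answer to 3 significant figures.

P ≈ 0.0562 W

Q = 14.0 m³/h = 14.0/3600 = 0.003889 m³/s.
Cross-sectional area A = πD²/4 = π(0.579)²/4 = 0.2633 m²; mean velocity V = Q/A = 0.003889/0.2633 = 0.01477 m/s.
Reynolds number Re = ρVD/μ = 788 · 0.01477 · 0.579 / 0.00133 = 5067.
Re > 4000 → turbulent. Smooth-pipe (Blasius): f = 0.316 Re^(-0.25) = 0.316/(5067)^0.25 = 0.03745.
Darcy-Weisbach: ΔP = f(L/D)(ρV²/2) = 0.03745·(2600/0.579)·(788·0.01477²/2) = 0.03745·4491·0.08595 = 14.46 Pa.
Pumping power P = QΔP = 0.003889·14.46 = 0.05622 W = 0.0562 W.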